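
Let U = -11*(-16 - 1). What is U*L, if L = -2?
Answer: -374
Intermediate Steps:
U = 187 (U = -11*(-17) = 187)
U*L = 187*(-2) = -374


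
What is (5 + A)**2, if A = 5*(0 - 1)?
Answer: 0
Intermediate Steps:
A = -5 (A = 5*(-1) = -5)
(5 + A)**2 = (5 - 5)**2 = 0**2 = 0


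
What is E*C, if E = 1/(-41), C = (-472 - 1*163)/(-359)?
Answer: -635/14719 ≈ -0.043141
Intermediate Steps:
C = 635/359 (C = (-472 - 163)*(-1/359) = -635*(-1/359) = 635/359 ≈ 1.7688)
E = -1/41 ≈ -0.024390
E*C = -1/41*635/359 = -635/14719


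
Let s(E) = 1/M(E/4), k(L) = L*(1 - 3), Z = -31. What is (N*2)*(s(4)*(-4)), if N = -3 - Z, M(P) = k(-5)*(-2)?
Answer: 56/5 ≈ 11.200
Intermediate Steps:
k(L) = -2*L (k(L) = L*(-2) = -2*L)
M(P) = -20 (M(P) = -2*(-5)*(-2) = 10*(-2) = -20)
N = 28 (N = -3 - 1*(-31) = -3 + 31 = 28)
s(E) = -1/20 (s(E) = 1/(-20) = -1/20)
(N*2)*(s(4)*(-4)) = (28*2)*(-1/20*(-4)) = 56*(⅕) = 56/5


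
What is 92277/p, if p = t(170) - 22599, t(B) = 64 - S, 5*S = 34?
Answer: -461385/112709 ≈ -4.0936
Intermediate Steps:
S = 34/5 (S = (1/5)*34 = 34/5 ≈ 6.8000)
t(B) = 286/5 (t(B) = 64 - 1*34/5 = 64 - 34/5 = 286/5)
p = -112709/5 (p = 286/5 - 22599 = -112709/5 ≈ -22542.)
92277/p = 92277/(-112709/5) = 92277*(-5/112709) = -461385/112709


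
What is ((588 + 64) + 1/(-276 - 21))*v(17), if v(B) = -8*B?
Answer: -26335448/297 ≈ -88672.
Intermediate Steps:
((588 + 64) + 1/(-276 - 21))*v(17) = ((588 + 64) + 1/(-276 - 21))*(-8*17) = (652 + 1/(-297))*(-136) = (652 - 1/297)*(-136) = (193643/297)*(-136) = -26335448/297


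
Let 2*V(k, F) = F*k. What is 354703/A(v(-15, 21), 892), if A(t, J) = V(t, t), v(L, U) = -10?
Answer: 354703/50 ≈ 7094.1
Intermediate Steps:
V(k, F) = F*k/2 (V(k, F) = (F*k)/2 = F*k/2)
A(t, J) = t**2/2 (A(t, J) = t*t/2 = t**2/2)
354703/A(v(-15, 21), 892) = 354703/(((1/2)*(-10)**2)) = 354703/(((1/2)*100)) = 354703/50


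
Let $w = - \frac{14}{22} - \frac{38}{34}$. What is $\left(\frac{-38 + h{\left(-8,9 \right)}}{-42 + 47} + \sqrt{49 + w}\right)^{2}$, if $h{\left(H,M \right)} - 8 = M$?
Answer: $\frac{303342}{4675} - \frac{42 \sqrt{1652145}}{935} \approx 7.148$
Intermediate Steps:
$h{\left(H,M \right)} = 8 + M$
$w = - \frac{328}{187}$ ($w = \left(-14\right) \frac{1}{22} - \frac{19}{17} = - \frac{7}{11} - \frac{19}{17} = - \frac{328}{187} \approx -1.754$)
$\left(\frac{-38 + h{\left(-8,9 \right)}}{-42 + 47} + \sqrt{49 + w}\right)^{2} = \left(\frac{-38 + \left(8 + 9\right)}{-42 + 47} + \sqrt{49 - \frac{328}{187}}\right)^{2} = \left(\frac{-38 + 17}{5} + \sqrt{\frac{8835}{187}}\right)^{2} = \left(\left(-21\right) \frac{1}{5} + \frac{\sqrt{1652145}}{187}\right)^{2} = \left(- \frac{21}{5} + \frac{\sqrt{1652145}}{187}\right)^{2}$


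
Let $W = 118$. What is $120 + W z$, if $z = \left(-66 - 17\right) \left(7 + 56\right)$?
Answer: $-616902$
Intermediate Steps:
$z = -5229$ ($z = \left(-83\right) 63 = -5229$)
$120 + W z = 120 + 118 \left(-5229\right) = 120 - 617022 = -616902$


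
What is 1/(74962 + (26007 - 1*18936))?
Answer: 1/82033 ≈ 1.2190e-5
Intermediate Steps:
1/(74962 + (26007 - 1*18936)) = 1/(74962 + (26007 - 18936)) = 1/(74962 + 7071) = 1/82033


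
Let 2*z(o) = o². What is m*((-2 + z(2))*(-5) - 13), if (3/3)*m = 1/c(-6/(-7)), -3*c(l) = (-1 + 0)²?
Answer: 39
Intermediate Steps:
c(l) = -⅓ (c(l) = -(-1 + 0)²/3 = -⅓*(-1)² = -⅓*1 = -⅓)
z(o) = o²/2
m = -3 (m = 1/(-⅓) = -3)
m*((-2 + z(2))*(-5) - 13) = -3*((-2 + (½)*2²)*(-5) - 13) = -3*((-2 + (½)*4)*(-5) - 13) = -3*((-2 + 2)*(-5) - 13) = -3*(0*(-5) - 13) = -3*(0 - 13) = -3*(-13) = 39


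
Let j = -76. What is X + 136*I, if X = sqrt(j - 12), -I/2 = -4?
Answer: 1088 + 2*I*sqrt(22) ≈ 1088.0 + 9.3808*I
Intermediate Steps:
I = 8 (I = -2*(-4) = 8)
X = 2*I*sqrt(22) (X = sqrt(-76 - 12) = sqrt(-88) = 2*I*sqrt(22) ≈ 9.3808*I)
X + 136*I = 2*I*sqrt(22) + 136*8 = 2*I*sqrt(22) + 1088 = 1088 + 2*I*sqrt(22)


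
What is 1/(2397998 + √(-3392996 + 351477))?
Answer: 2397998/5750397449523 - I*√3041519/5750397449523 ≈ 4.1701e-7 - 3.0328e-10*I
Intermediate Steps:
1/(2397998 + √(-3392996 + 351477)) = 1/(2397998 + √(-3041519)) = 1/(2397998 + I*√3041519)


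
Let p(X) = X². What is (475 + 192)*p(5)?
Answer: 16675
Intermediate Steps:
(475 + 192)*p(5) = (475 + 192)*5² = 667*25 = 16675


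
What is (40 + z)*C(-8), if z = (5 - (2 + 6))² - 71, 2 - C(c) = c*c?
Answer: 1364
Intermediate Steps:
C(c) = 2 - c² (C(c) = 2 - c*c = 2 - c²)
z = -62 (z = (5 - 1*8)² - 71 = (5 - 8)² - 71 = (-3)² - 71 = 9 - 71 = -62)
(40 + z)*C(-8) = (40 - 62)*(2 - 1*(-8)²) = -22*(2 - 1*64) = -22*(2 - 64) = -22*(-62) = 1364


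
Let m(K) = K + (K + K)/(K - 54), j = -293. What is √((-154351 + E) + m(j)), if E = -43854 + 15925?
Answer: I*√21983229015/347 ≈ 427.28*I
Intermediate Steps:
E = -27929
m(K) = K + 2*K/(-54 + K) (m(K) = K + (2*K)/(-54 + K) = K + 2*K/(-54 + K))
√((-154351 + E) + m(j)) = √((-154351 - 27929) - 293*(-52 - 293)/(-54 - 293)) = √(-182280 - 293*(-345)/(-347)) = √(-182280 - 293*(-1/347)*(-345)) = √(-182280 - 101085/347) = √(-63352245/347) = I*√21983229015/347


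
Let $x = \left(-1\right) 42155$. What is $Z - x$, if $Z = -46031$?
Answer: $-3876$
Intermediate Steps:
$x = -42155$
$Z - x = -46031 - -42155 = -46031 + 42155 = -3876$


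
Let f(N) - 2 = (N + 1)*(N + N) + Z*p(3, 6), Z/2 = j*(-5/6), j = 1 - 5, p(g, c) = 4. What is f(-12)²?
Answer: 770884/9 ≈ 85654.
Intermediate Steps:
j = -4
Z = 20/3 (Z = 2*(-(-20)/6) = 2*(-4*(-⅚)) = 2*(10/3) = 20/3 ≈ 6.6667)
f(N) = 86/3 + 2*N*(1 + N) (f(N) = 2 + ((N + 1)*(N + N) + (20/3)*4) = 2 + ((1 + N)*(2*N) + 80/3) = 2 + (2*N*(1 + N) + 80/3) = 2 + (80/3 + 2*N*(1 + N)) = 86/3 + 2*N*(1 + N))
f(-12)² = (86/3 + 2*(-12) + 2*(-12)²)² = (86/3 - 24 + 2*144)² = (86/3 - 24 + 288)² = (878/3)² = 770884/9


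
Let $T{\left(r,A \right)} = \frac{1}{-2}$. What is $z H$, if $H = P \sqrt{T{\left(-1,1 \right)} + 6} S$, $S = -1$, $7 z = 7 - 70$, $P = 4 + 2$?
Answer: $27 \sqrt{22} \approx 126.64$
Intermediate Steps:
$P = 6$
$T{\left(r,A \right)} = - \frac{1}{2}$
$z = -9$ ($z = \frac{7 - 70}{7} = \frac{1}{7} \left(-63\right) = -9$)
$H = - 3 \sqrt{22}$ ($H = 6 \sqrt{- \frac{1}{2} + 6} \left(-1\right) = 6 \sqrt{\frac{11}{2}} \left(-1\right) = 6 \frac{\sqrt{22}}{2} \left(-1\right) = 6 \left(- \frac{\sqrt{22}}{2}\right) = - 3 \sqrt{22} \approx -14.071$)
$z H = - 9 \left(- 3 \sqrt{22}\right) = 27 \sqrt{22}$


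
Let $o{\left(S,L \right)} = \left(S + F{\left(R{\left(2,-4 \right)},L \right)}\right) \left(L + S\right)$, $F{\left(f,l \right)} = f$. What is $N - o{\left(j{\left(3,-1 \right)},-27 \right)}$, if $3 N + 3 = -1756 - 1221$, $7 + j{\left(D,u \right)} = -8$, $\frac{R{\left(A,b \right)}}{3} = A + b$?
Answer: $- \frac{5626}{3} \approx -1875.3$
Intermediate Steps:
$R{\left(A,b \right)} = 3 A + 3 b$ ($R{\left(A,b \right)} = 3 \left(A + b\right) = 3 A + 3 b$)
$j{\left(D,u \right)} = -15$ ($j{\left(D,u \right)} = -7 - 8 = -15$)
$o{\left(S,L \right)} = \left(-6 + S\right) \left(L + S\right)$ ($o{\left(S,L \right)} = \left(S + \left(3 \cdot 2 + 3 \left(-4\right)\right)\right) \left(L + S\right) = \left(S + \left(6 - 12\right)\right) \left(L + S\right) = \left(S - 6\right) \left(L + S\right) = \left(-6 + S\right) \left(L + S\right)$)
$N = - \frac{2980}{3}$ ($N = -1 + \frac{-1756 - 1221}{3} = -1 + \frac{1}{3} \left(-2977\right) = -1 - \frac{2977}{3} = - \frac{2980}{3} \approx -993.33$)
$N - o{\left(j{\left(3,-1 \right)},-27 \right)} = - \frac{2980}{3} - \left(\left(-15\right)^{2} - -162 - -90 - -405\right) = - \frac{2980}{3} - \left(225 + 162 + 90 + 405\right) = - \frac{2980}{3} - 882 = - \frac{5626}{3}$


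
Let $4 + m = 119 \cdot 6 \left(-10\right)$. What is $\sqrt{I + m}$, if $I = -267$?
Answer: $i \sqrt{7411} \approx 86.087 i$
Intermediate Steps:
$m = -7144$ ($m = -4 + 119 \cdot 6 \left(-10\right) = -4 + 119 \left(-60\right) = -4 - 7140 = -7144$)
$\sqrt{I + m} = \sqrt{-267 - 7144} = \sqrt{-7411} = i \sqrt{7411}$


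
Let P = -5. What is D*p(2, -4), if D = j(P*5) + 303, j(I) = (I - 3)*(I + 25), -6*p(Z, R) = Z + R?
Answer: 101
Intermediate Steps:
p(Z, R) = -R/6 - Z/6 (p(Z, R) = -(Z + R)/6 = -(R + Z)/6 = -R/6 - Z/6)
j(I) = (-3 + I)*(25 + I)
D = 303 (D = (-75 + (-5*5)² + 22*(-5*5)) + 303 = (-75 + (-25)² + 22*(-25)) + 303 = (-75 + 625 - 550) + 303 = 0 + 303 = 303)
D*p(2, -4) = 303*(-⅙*(-4) - ⅙*2) = 303*(⅔ - ⅓) = 303*(⅓) = 101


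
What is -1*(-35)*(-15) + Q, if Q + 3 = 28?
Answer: -500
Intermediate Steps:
Q = 25 (Q = -3 + 28 = 25)
-1*(-35)*(-15) + Q = -1*(-35)*(-15) + 25 = 35*(-15) + 25 = -525 + 25 = -500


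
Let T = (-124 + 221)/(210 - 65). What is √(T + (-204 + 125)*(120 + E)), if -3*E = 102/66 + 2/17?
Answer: I*√62435027036910/81345 ≈ 97.137*I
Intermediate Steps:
E = -311/561 (E = -(102/66 + 2/17)/3 = -(102*(1/66) + 2*(1/17))/3 = -(17/11 + 2/17)/3 = -⅓*311/187 = -311/561 ≈ -0.55437)
T = 97/145 ≈ 0.66897
√(T + (-204 + 125)*(120 + E)) = √(97/145 + (-204 + 125)*(120 - 311/561)) = √(97/145 - 79*67009/561) = √(97/145 - 5293711/561) = √(-767533678/81345) = I*√62435027036910/81345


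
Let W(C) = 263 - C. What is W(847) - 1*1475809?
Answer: -1476393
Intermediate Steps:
W(847) - 1*1475809 = (263 - 1*847) - 1*1475809 = (263 - 847) - 1475809 = -584 - 1475809 = -1476393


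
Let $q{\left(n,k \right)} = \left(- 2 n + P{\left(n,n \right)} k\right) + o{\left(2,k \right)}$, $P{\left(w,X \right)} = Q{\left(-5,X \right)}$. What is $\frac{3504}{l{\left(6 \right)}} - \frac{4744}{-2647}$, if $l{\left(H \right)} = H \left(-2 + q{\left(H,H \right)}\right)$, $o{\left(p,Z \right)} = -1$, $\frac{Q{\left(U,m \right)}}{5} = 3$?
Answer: $\frac{1901648}{198525} \approx 9.5789$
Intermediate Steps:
$Q{\left(U,m \right)} = 15$ ($Q{\left(U,m \right)} = 5 \cdot 3 = 15$)
$P{\left(w,X \right)} = 15$
$q{\left(n,k \right)} = -1 - 2 n + 15 k$ ($q{\left(n,k \right)} = \left(- 2 n + 15 k\right) - 1 = -1 - 2 n + 15 k$)
$l{\left(H \right)} = H \left(-3 + 13 H\right)$ ($l{\left(H \right)} = H \left(-2 - \left(1 - 13 H\right)\right) = H \left(-2 + \left(-1 + 13 H\right)\right) = H \left(-3 + 13 H\right)$)
$\frac{3504}{l{\left(6 \right)}} - \frac{4744}{-2647} = \frac{3504}{6 \left(-3 + 13 \cdot 6\right)} - \frac{4744}{-2647} = \frac{3504}{6 \left(-3 + 78\right)} - - \frac{4744}{2647} = \frac{3504}{6 \cdot 75} + \frac{4744}{2647} = \frac{3504}{450} + \frac{4744}{2647} = 3504 \cdot \frac{1}{450} + \frac{4744}{2647} = \frac{584}{75} + \frac{4744}{2647} = \frac{1901648}{198525}$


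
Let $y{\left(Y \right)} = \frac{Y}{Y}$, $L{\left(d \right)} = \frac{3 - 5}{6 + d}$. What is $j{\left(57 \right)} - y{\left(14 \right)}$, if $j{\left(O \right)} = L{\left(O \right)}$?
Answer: $- \frac{65}{63} \approx -1.0317$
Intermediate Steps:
$L{\left(d \right)} = - \frac{2}{6 + d}$
$j{\left(O \right)} = - \frac{2}{6 + O}$
$y{\left(Y \right)} = 1$
$j{\left(57 \right)} - y{\left(14 \right)} = - \frac{2}{6 + 57} - 1 = - \frac{2}{63} - 1 = - \frac{65}{63}$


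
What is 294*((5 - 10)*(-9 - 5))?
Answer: 20580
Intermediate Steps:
294*((5 - 10)*(-9 - 5)) = 294*(-5*(-14)) = 294*70 = 20580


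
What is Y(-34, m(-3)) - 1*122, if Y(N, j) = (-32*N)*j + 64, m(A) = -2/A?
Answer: 2002/3 ≈ 667.33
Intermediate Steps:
Y(N, j) = 64 - 32*N*j (Y(N, j) = -32*N*j + 64 = 64 - 32*N*j)
Y(-34, m(-3)) - 1*122 = (64 - 32*(-34)*(-2/(-3))) - 1*122 = (64 - 32*(-34)*(-2*(-1/3))) - 122 = (64 - 32*(-34)*2/3) - 122 = (64 + 2176/3) - 122 = 2368/3 - 122 = 2002/3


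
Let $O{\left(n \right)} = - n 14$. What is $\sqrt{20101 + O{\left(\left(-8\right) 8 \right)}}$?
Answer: $3 \sqrt{2333} \approx 144.9$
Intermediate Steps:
$O{\left(n \right)} = - 14 n$
$\sqrt{20101 + O{\left(\left(-8\right) 8 \right)}} = \sqrt{20101 - 14 \left(\left(-8\right) 8\right)} = \sqrt{20101 - -896} = \sqrt{20101 + 896} = \sqrt{20997} = 3 \sqrt{2333}$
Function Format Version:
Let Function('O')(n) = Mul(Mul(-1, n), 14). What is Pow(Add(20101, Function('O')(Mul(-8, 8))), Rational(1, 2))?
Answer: Mul(3, Pow(2333, Rational(1, 2))) ≈ 144.90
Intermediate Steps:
Function('O')(n) = Mul(-14, n)
Pow(Add(20101, Function('O')(Mul(-8, 8))), Rational(1, 2)) = Pow(Add(20101, Mul(-14, Mul(-8, 8))), Rational(1, 2)) = Pow(Add(20101, Mul(-14, -64)), Rational(1, 2)) = Pow(Add(20101, 896), Rational(1, 2)) = Pow(20997, Rational(1, 2)) = Mul(3, Pow(2333, Rational(1, 2)))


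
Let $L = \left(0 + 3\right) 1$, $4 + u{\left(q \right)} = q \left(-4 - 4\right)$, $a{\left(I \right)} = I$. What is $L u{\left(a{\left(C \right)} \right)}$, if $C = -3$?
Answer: $60$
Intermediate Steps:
$u{\left(q \right)} = -4 - 8 q$ ($u{\left(q \right)} = -4 + q \left(-4 - 4\right) = -4 + q \left(-8\right) = -4 - 8 q$)
$L = 3$ ($L = 3 \cdot 1 = 3$)
$L u{\left(a{\left(C \right)} \right)} = 3 \left(-4 - -24\right) = 3 \left(-4 + 24\right) = 3 \cdot 20 = 60$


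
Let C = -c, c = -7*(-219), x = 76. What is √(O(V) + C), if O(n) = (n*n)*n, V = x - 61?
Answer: √1842 ≈ 42.919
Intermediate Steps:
V = 15 (V = 76 - 61 = 15)
c = 1533
O(n) = n³ (O(n) = n²*n = n³)
C = -1533 (C = -1*1533 = -1533)
√(O(V) + C) = √(15³ - 1533) = √(3375 - 1533) = √1842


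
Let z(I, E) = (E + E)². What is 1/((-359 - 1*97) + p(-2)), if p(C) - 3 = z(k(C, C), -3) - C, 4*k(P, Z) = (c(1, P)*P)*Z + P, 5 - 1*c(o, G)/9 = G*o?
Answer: -1/415 ≈ -0.0024096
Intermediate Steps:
c(o, G) = 45 - 9*G*o
k(P, Z) = P/4 + P*Z*(45 - 9*P)/4 (k(P, Z) = (((45 - 9*P*1)*P)*Z + P)/4 = (((45 - 9*P)*P)*Z + P)/4 = ((P*(45 - 9*P))*Z + P)/4 = (P*Z*(45 - 9*P) + P)/4 = (P + P*Z*(45 - 9*P))/4 = P/4 + P*Z*(45 - 9*P)/4)
z(I, E) = 4*E² (z(I, E) = (2*E)² = 4*E²)
p(C) = 39 - C (p(C) = 3 + (4*(-3)² - C) = 3 + (4*9 - C) = 3 + (36 - C) = 39 - C)
1/((-359 - 1*97) + p(-2)) = 1/((-359 - 1*97) + (39 - 1*(-2))) = 1/((-359 - 97) + (39 + 2)) = 1/(-456 + 41) = 1/(-415) = -1/415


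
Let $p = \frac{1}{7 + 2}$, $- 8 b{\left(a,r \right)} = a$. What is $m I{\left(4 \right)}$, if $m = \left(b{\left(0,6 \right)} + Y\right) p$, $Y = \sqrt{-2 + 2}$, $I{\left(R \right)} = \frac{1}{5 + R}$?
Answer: $0$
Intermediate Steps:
$b{\left(a,r \right)} = - \frac{a}{8}$
$p = \frac{1}{9} \approx 0.11111$
$Y = 0$ ($Y = \sqrt{0} = 0$)
$m = 0$ ($m = \left(\left(- \frac{1}{8}\right) 0 + 0\right) \frac{1}{9} = \left(0 + 0\right) \frac{1}{9} = 0 \cdot \frac{1}{9} = 0$)
$m I{\left(4 \right)} = \frac{0}{5 + 4} = \frac{0}{9} = 0 \cdot \frac{1}{9} = 0$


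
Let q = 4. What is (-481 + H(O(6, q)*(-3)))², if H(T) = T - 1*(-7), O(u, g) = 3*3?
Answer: 251001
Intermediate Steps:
O(u, g) = 9
H(T) = 7 + T (H(T) = T + 7 = 7 + T)
(-481 + H(O(6, q)*(-3)))² = (-481 + (7 + 9*(-3)))² = (-481 + (7 - 27))² = (-481 - 20)² = (-501)² = 251001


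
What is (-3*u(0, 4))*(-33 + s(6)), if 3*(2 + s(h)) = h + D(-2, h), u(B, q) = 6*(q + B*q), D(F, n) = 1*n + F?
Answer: 2280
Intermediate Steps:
D(F, n) = F + n (D(F, n) = n + F = F + n)
u(B, q) = 6*q + 6*B*q
s(h) = -8/3 + 2*h/3 (s(h) = -2 + (h + (-2 + h))/3 = -2 + (-2 + 2*h)/3 = -2 + (-2/3 + 2*h/3) = -8/3 + 2*h/3)
(-3*u(0, 4))*(-33 + s(6)) = (-18*4*(1 + 0))*(-33 + (-8/3 + (2/3)*6)) = (-18*4)*(-33 + (-8/3 + 4)) = (-3*24)*(-33 + 4/3) = -72*(-95/3) = 2280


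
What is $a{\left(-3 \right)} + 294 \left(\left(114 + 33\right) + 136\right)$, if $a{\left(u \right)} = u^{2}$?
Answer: $83211$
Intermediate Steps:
$a{\left(-3 \right)} + 294 \left(\left(114 + 33\right) + 136\right) = \left(-3\right)^{2} + 294 \left(\left(114 + 33\right) + 136\right) = 9 + 294 \left(147 + 136\right) = 9 + 294 \cdot 283 = 9 + 83202 = 83211$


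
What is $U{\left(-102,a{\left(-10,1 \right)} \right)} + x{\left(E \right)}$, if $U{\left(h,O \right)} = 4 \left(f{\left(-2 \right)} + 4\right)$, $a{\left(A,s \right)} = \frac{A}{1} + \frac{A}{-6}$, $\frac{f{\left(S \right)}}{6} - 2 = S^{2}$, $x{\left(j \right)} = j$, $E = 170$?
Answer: $330$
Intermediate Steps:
$f{\left(S \right)} = 12 + 6 S^{2}$
$a{\left(A,s \right)} = \frac{5 A}{6}$ ($a{\left(A,s \right)} = A 1 + A \left(- \frac{1}{6}\right) = A - \frac{A}{6} = \frac{5 A}{6}$)
$U{\left(h,O \right)} = 160$ ($U{\left(h,O \right)} = 4 \left(\left(12 + 6 \left(-2\right)^{2}\right) + 4\right) = 4 \left(\left(12 + 6 \cdot 4\right) + 4\right) = 4 \left(\left(12 + 24\right) + 4\right) = 4 \left(36 + 4\right) = 4 \cdot 40 = 160$)
$U{\left(-102,a{\left(-10,1 \right)} \right)} + x{\left(E \right)} = 160 + 170 = 330$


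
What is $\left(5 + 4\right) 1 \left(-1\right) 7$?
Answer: $-63$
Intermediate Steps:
$\left(5 + 4\right) 1 \left(-1\right) 7 = 9 \cdot 1 \left(-1\right) 7 = 9 \left(-1\right) 7 = \left(-9\right) 7 = -63$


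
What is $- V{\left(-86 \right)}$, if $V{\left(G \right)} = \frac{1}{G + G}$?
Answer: $\frac{1}{172} \approx 0.005814$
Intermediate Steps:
$V{\left(G \right)} = \frac{1}{2 G}$
$- V{\left(-86 \right)} = - \frac{1}{2 \left(-86\right)} = - \frac{-1}{2 \cdot 86} = \left(-1\right) \left(- \frac{1}{172}\right) = \frac{1}{172}$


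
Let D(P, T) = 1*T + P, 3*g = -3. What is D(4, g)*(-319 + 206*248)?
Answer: 152307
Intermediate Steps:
g = -1 (g = (⅓)*(-3) = -1)
D(P, T) = P + T (D(P, T) = T + P = P + T)
D(4, g)*(-319 + 206*248) = (4 - 1)*(-319 + 206*248) = 3*(-319 + 51088) = 3*50769 = 152307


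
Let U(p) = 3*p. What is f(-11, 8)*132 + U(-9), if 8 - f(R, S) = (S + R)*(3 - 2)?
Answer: 1425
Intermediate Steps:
f(R, S) = 8 - R - S (f(R, S) = 8 - (S + R)*(3 - 2) = 8 - (R + S) = 8 + (-R - S) = 8 - R - S)
f(-11, 8)*132 + U(-9) = (8 - 1*(-11) - 1*8)*132 + 3*(-9) = (8 + 11 - 8)*132 - 27 = 11*132 - 27 = 1452 - 27 = 1425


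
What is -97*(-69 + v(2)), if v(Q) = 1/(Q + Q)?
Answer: 26675/4 ≈ 6668.8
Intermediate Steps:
v(Q) = 1/(2*Q)
-97*(-69 + v(2)) = -97*(-69 + (1/2)/2) = -97*(-69 + (1/2)*(1/2)) = -97*(-69 + 1/4) = -97*(-275/4) = 26675/4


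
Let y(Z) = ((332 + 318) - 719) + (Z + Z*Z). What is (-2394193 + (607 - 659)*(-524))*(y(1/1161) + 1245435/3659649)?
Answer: 38174125426566721760/234900844749 ≈ 1.6251e+8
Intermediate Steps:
y(Z) = -69 + Z + Z**2 (y(Z) = (650 - 719) + (Z + Z**2) = -69 + (Z + Z**2) = -69 + Z + Z**2)
(-2394193 + (607 - 659)*(-524))*(y(1/1161) + 1245435/3659649) = (-2394193 + (607 - 659)*(-524))*((-69 + 1/1161 + (1/1161)**2) + 1245435/3659649) = (-2394193 - 52*(-524))*((-69 + 1/1161 + (1/1161)**2) + 1245435*(1/3659649)) = (-2394193 + 27248)*((-69 + 1/1161 + 1/1347921) + 415145/1219883) = -2366945*(-93005387/1347921 + 415145/1219883) = -2366945*(-112896107846176/1644305913243) = 38174125426566721760/234900844749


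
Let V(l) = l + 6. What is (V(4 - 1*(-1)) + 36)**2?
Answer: 2209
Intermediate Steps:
V(l) = 6 + l
(V(4 - 1*(-1)) + 36)**2 = ((6 + (4 - 1*(-1))) + 36)**2 = ((6 + (4 + 1)) + 36)**2 = ((6 + 5) + 36)**2 = (11 + 36)**2 = 47**2 = 2209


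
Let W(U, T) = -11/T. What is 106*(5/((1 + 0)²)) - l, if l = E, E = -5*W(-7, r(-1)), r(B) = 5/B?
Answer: 541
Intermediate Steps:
E = -11 (E = -(-55)/(5/(-1)) = -(-55)/(5*(-1)) = -(-55)/(-5) = -(-55)*(-1)/5 = -5*11/5 = -11)
l = -11
106*(5/((1 + 0)²)) - l = 106*(5/((1 + 0)²)) - 1*(-11) = 106*(5/(1²)) + 11 = 106*(5/1) + 11 = 106*(5*1) + 11 = 106*5 + 11 = 530 + 11 = 541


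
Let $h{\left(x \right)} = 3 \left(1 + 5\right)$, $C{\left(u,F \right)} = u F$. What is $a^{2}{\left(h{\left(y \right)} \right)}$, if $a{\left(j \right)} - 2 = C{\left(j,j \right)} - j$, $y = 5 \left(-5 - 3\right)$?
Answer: $94864$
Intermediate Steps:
$C{\left(u,F \right)} = F u$
$y = -40$ ($y = 5 \left(-8\right) = -40$)
$h{\left(x \right)} = 18$ ($h{\left(x \right)} = 3 \cdot 6 = 18$)
$a{\left(j \right)} = 2 + j^{2} - j$ ($a{\left(j \right)} = 2 - \left(j - j j\right) = 2 + \left(j^{2} - j\right) = 2 + j^{2} - j$)
$a^{2}{\left(h{\left(y \right)} \right)} = \left(2 + 18^{2} - 18\right)^{2} = \left(2 + 324 - 18\right)^{2} = 308^{2} = 94864$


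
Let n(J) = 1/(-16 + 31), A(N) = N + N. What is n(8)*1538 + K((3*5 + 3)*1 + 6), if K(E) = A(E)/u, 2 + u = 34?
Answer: 3121/30 ≈ 104.03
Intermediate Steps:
u = 32 (u = -2 + 34 = 32)
A(N) = 2*N
n(J) = 1/15
K(E) = E/16 (K(E) = (2*E)/32 = (2*E)*(1/32) = E/16)
n(8)*1538 + K((3*5 + 3)*1 + 6) = (1/15)*1538 + ((3*5 + 3)*1 + 6)/16 = 1538/15 + ((15 + 3)*1 + 6)/16 = 1538/15 + (18*1 + 6)/16 = 1538/15 + (18 + 6)/16 = 1538/15 + (1/16)*24 = 1538/15 + 3/2 = 3121/30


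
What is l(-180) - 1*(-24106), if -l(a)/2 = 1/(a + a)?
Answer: 4339081/180 ≈ 24106.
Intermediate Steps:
l(a) = -1/a (l(a) = -2/(a + a) = -2*1/(2*a) = -1/a)
l(-180) - 1*(-24106) = -1/(-180) - 1*(-24106) = -1*(-1/180) + 24106 = 1/180 + 24106 = 4339081/180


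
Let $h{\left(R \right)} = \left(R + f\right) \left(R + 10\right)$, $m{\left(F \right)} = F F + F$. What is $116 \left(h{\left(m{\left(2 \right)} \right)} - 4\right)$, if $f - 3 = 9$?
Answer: $32944$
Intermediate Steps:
$f = 12$ ($f = 3 + 9 = 12$)
$m{\left(F \right)} = F + F^{2}$ ($m{\left(F \right)} = F^{2} + F = F + F^{2}$)
$h{\left(R \right)} = \left(10 + R\right) \left(12 + R\right)$ ($h{\left(R \right)} = \left(R + 12\right) \left(R + 10\right) = \left(12 + R\right) \left(10 + R\right) = \left(10 + R\right) \left(12 + R\right)$)
$116 \left(h{\left(m{\left(2 \right)} \right)} - 4\right) = 116 \left(\left(120 + \left(2 \left(1 + 2\right)\right)^{2} + 22 \cdot 2 \left(1 + 2\right)\right) - 4\right) = 116 \left(\left(120 + \left(2 \cdot 3\right)^{2} + 22 \cdot 2 \cdot 3\right) - 4\right) = 116 \left(\left(120 + 6^{2} + 22 \cdot 6\right) - 4\right) = 116 \left(\left(120 + 36 + 132\right) - 4\right) = 116 \left(288 - 4\right) = 116 \cdot 284 = 32944$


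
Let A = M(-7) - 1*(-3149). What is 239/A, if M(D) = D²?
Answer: 239/3198 ≈ 0.074734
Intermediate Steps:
A = 3198 (A = (-7)² - 1*(-3149) = 49 + 3149 = 3198)
239/A = 239/3198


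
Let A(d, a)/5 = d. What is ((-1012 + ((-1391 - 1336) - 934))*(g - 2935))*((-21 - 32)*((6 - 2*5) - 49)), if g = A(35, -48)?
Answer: 36229021320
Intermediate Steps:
A(d, a) = 5*d
g = 175 (g = 5*35 = 175)
((-1012 + ((-1391 - 1336) - 934))*(g - 2935))*((-21 - 32)*((6 - 2*5) - 49)) = ((-1012 + ((-1391 - 1336) - 934))*(175 - 2935))*((-21 - 32)*((6 - 2*5) - 49)) = ((-1012 + (-2727 - 934))*(-2760))*(-53*((6 - 10) - 49)) = ((-1012 - 3661)*(-2760))*(-53*(-4 - 49)) = (-4673*(-2760))*(-53*(-53)) = 12897480*2809 = 36229021320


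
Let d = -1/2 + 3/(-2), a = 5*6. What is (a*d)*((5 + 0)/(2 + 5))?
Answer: -300/7 ≈ -42.857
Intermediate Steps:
a = 30
d = -2 (d = -1*½ + 3*(-½) = -½ - 3/2 = -2)
(a*d)*((5 + 0)/(2 + 5)) = (30*(-2))*((5 + 0)/(2 + 5)) = -300/7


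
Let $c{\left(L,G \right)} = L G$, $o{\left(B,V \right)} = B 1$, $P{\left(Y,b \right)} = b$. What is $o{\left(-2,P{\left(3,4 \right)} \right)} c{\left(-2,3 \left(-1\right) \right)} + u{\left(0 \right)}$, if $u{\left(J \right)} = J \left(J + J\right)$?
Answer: $-12$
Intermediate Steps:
$o{\left(B,V \right)} = B$
$u{\left(J \right)} = 2 J^{2}$ ($u{\left(J \right)} = J 2 J = 2 J^{2}$)
$c{\left(L,G \right)} = G L$
$o{\left(-2,P{\left(3,4 \right)} \right)} c{\left(-2,3 \left(-1\right) \right)} + u{\left(0 \right)} = - 2 \cdot 3 \left(-1\right) \left(-2\right) + 2 \cdot 0^{2} = - 2 \left(\left(-3\right) \left(-2\right)\right) + 2 \cdot 0 = \left(-2\right) 6 + 0 = -12 + 0 = -12$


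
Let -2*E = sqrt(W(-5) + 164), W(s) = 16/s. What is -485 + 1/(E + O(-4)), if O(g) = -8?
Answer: -57755/119 + sqrt(1005)/119 ≈ -485.07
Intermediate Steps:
E = -sqrt(1005)/5 (E = -sqrt(16/(-5) + 164)/2 = -sqrt(16*(-1/5) + 164)/2 = -sqrt(-16/5 + 164)/2 = -sqrt(1005)/5 ≈ -6.3403)
-485 + 1/(E + O(-4)) = -485 + 1/(-sqrt(1005)/5 - 8) = -485 + 1/(-8 - sqrt(1005)/5)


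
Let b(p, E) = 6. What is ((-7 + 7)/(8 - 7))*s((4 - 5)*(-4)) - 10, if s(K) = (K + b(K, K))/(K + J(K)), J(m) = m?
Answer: -10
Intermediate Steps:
s(K) = (6 + K)/(2*K) (s(K) = (K + 6)/(K + K) = (6 + K)/((2*K)) = (6 + K)*(1/(2*K)) = (6 + K)/(2*K))
((-7 + 7)/(8 - 7))*s((4 - 5)*(-4)) - 10 = ((-7 + 7)/(8 - 7))*((6 + (4 - 5)*(-4))/(2*(((4 - 5)*(-4))))) - 10 = (0/1)*((6 - 1*(-4))/(2*((-1*(-4))))) - 10 = (0*1)*((1/2)*(6 + 4)/4) - 10 = 0*((1/2)*(1/4)*10) - 10 = 0*(5/4) - 10 = 0 - 10 = -10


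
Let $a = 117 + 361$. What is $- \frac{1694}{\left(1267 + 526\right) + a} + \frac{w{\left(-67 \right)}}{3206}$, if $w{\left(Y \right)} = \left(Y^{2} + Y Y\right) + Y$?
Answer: $\frac{2115131}{1040118} \approx 2.0336$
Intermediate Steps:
$a = 478$
$w{\left(Y \right)} = Y + 2 Y^{2}$ ($w{\left(Y \right)} = \left(Y^{2} + Y^{2}\right) + Y = 2 Y^{2} + Y = Y + 2 Y^{2}$)
$- \frac{1694}{\left(1267 + 526\right) + a} + \frac{w{\left(-67 \right)}}{3206} = - \frac{1694}{\left(1267 + 526\right) + 478} + \frac{\left(-67\right) \left(1 + 2 \left(-67\right)\right)}{3206} = - \frac{1694}{1793 + 478} + - 67 \left(1 - 134\right) \frac{1}{3206} = - \frac{1694}{2271} + \left(-67\right) \left(-133\right) \frac{1}{3206} = \left(-1694\right) \frac{1}{2271} + 8911 \cdot \frac{1}{3206} = - \frac{1694}{2271} + \frac{1273}{458} = \frac{2115131}{1040118}$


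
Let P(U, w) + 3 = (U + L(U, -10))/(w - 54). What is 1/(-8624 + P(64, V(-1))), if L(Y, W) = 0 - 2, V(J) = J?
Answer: -55/474547 ≈ -0.00011590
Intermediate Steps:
L(Y, W) = -2
P(U, w) = -3 + (-2 + U)/(-54 + w) (P(U, w) = -3 + (U - 2)/(w - 54) = -3 + (-2 + U)/(-54 + w))
1/(-8624 + P(64, V(-1))) = 1/(-8624 + (160 + 64 - 3*(-1))/(-54 - 1)) = 1/(-8624 + (160 + 64 + 3)/(-55)) = 1/(-8624 - 1/55*227) = 1/(-8624 - 227/55) = 1/(-474547/55) = -55/474547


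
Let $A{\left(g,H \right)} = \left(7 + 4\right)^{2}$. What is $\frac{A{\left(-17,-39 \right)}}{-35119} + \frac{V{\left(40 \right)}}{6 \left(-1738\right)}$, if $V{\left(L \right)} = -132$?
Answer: $\frac{25560}{2774401} \approx 0.0092128$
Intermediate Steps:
$A{\left(g,H \right)} = 121$ ($A{\left(g,H \right)} = 11^{2} = 121$)
$\frac{A{\left(-17,-39 \right)}}{-35119} + \frac{V{\left(40 \right)}}{6 \left(-1738\right)} = \frac{121}{-35119} - \frac{132}{6 \left(-1738\right)} = 121 \left(- \frac{1}{35119}\right) - \frac{132}{-10428} = - \frac{121}{35119} - - \frac{1}{79} = - \frac{121}{35119} + \frac{1}{79} = \frac{25560}{2774401}$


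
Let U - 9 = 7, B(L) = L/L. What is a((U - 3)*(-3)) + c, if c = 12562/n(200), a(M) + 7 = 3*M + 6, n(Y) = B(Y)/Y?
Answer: 2512282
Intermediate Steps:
B(L) = 1
U = 16 (U = 9 + 7 = 16)
n(Y) = 1/Y
a(M) = -1 + 3*M (a(M) = -7 + (3*M + 6) = -7 + (6 + 3*M) = -1 + 3*M)
c = 2512400 (c = 12562/(1/200) = 12562*200 = 2512400)
a((U - 3)*(-3)) + c = (-1 + 3*((16 - 3)*(-3))) + 2512400 = (-1 + 3*(13*(-3))) + 2512400 = (-1 + 3*(-39)) + 2512400 = (-1 - 117) + 2512400 = -118 + 2512400 = 2512282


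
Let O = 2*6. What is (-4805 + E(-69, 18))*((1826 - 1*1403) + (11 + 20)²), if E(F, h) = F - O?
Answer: -6762224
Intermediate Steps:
O = 12
E(F, h) = -12 + F (E(F, h) = F - 1*12 = F - 12 = -12 + F)
(-4805 + E(-69, 18))*((1826 - 1*1403) + (11 + 20)²) = (-4805 + (-12 - 69))*((1826 - 1*1403) + (11 + 20)²) = (-4805 - 81)*((1826 - 1403) + 31²) = -4886*(423 + 961) = -4886*1384 = -6762224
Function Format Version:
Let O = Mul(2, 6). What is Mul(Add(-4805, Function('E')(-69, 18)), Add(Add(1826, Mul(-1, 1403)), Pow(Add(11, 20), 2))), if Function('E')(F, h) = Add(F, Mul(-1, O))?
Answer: -6762224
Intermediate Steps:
O = 12
Function('E')(F, h) = Add(-12, F) (Function('E')(F, h) = Add(F, Mul(-1, 12)) = Add(F, -12) = Add(-12, F))
Mul(Add(-4805, Function('E')(-69, 18)), Add(Add(1826, Mul(-1, 1403)), Pow(Add(11, 20), 2))) = Mul(Add(-4805, Add(-12, -69)), Add(Add(1826, Mul(-1, 1403)), Pow(Add(11, 20), 2))) = Mul(Add(-4805, -81), Add(Add(1826, -1403), Pow(31, 2))) = Mul(-4886, Add(423, 961)) = Mul(-4886, 1384) = -6762224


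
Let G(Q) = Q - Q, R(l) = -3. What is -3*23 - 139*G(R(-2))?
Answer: -69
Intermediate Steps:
G(Q) = 0
-3*23 - 139*G(R(-2)) = -3*23 - 139*0 = -69 + 0 = -69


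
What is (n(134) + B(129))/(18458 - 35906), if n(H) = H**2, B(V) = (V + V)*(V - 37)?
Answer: -10423/4362 ≈ -2.3895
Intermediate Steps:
B(V) = 2*V*(-37 + V) (B(V) = (2*V)*(-37 + V) = 2*V*(-37 + V))
(n(134) + B(129))/(18458 - 35906) = (134**2 + 2*129*(-37 + 129))/(18458 - 35906) = (17956 + 2*129*92)/(-17448) = (17956 + 23736)*(-1/17448) = 41692*(-1/17448) = -10423/4362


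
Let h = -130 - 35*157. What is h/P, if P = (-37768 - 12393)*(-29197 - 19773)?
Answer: -1125/491276834 ≈ -2.2900e-6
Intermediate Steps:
P = 2456384170 (P = -50161*(-48970) = 2456384170)
h = -5625 (h = -130 - 5495 = -5625)
h/P = -5625/2456384170 = -5625*1/2456384170 = -1125/491276834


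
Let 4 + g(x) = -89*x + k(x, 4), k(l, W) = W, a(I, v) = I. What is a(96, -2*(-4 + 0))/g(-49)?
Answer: 96/4361 ≈ 0.022013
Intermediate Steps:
g(x) = -89*x (g(x) = -4 + (-89*x + 4) = -4 + (4 - 89*x) = -89*x)
a(96, -2*(-4 + 0))/g(-49) = 96/((-89*(-49))) = 96/4361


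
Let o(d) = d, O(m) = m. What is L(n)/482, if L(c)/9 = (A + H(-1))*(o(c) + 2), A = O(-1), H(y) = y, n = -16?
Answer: 126/241 ≈ 0.52282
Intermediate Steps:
A = -1
L(c) = -36 - 18*c (L(c) = 9*((-1 - 1)*(c + 2)) = 9*(-2*(2 + c)) = 9*(-4 - 2*c) = -36 - 18*c)
L(n)/482 = (-36 - 18*(-16))/482 = (-36 + 288)*(1/482) = 252*(1/482) = 126/241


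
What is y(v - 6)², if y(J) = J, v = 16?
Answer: 100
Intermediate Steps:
y(v - 6)² = (16 - 6)² = 10² = 100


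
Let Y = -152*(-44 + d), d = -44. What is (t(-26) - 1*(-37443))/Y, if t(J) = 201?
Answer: 9411/3344 ≈ 2.8143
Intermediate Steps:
Y = 13376 (Y = -152*(-44 - 44) = -152*(-88) = 13376)
(t(-26) - 1*(-37443))/Y = (201 - 1*(-37443))/13376 = (201 + 37443)*(1/13376) = 37644*(1/13376) = 9411/3344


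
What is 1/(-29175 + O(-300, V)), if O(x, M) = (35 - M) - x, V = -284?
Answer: -1/28556 ≈ -3.5019e-5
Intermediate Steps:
O(x, M) = 35 - M - x
1/(-29175 + O(-300, V)) = 1/(-29175 + (35 - 1*(-284) - 1*(-300))) = 1/(-29175 + (35 + 284 + 300)) = 1/(-29175 + 619) = 1/(-28556) = -1/28556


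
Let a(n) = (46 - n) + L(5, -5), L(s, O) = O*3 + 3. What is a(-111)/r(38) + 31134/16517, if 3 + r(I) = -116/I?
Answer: -8384785/379891 ≈ -22.072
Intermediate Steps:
r(I) = -3 - 116/I
L(s, O) = 3 + 3*O (L(s, O) = 3*O + 3 = 3 + 3*O)
a(n) = 34 - n (a(n) = (46 - n) + (3 + 3*(-5)) = (46 - n) + (3 - 15) = (46 - n) - 12 = 34 - n)
a(-111)/r(38) + 31134/16517 = (34 - 1*(-111))/(-3 - 116/38) + 31134/16517 = (34 + 111)/(-3 - 116*1/38) + 31134*(1/16517) = 145/(-3 - 58/19) + 31134/16517 = 145/(-115/19) + 31134/16517 = 145*(-19/115) + 31134/16517 = -551/23 + 31134/16517 = -8384785/379891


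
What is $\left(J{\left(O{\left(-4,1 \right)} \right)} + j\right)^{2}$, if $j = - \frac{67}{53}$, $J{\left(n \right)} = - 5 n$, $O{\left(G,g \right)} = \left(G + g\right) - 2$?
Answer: $\frac{1582564}{2809} \approx 563.39$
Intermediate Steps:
$O{\left(G,g \right)} = -2 + G + g$
$j = - \frac{67}{53}$ ($j = \left(-67\right) \frac{1}{53} = - \frac{67}{53} \approx -1.2642$)
$\left(J{\left(O{\left(-4,1 \right)} \right)} + j\right)^{2} = \left(- 5 \left(-2 - 4 + 1\right) - \frac{67}{53}\right)^{2} = \left(\left(-5\right) \left(-5\right) - \frac{67}{53}\right)^{2} = \left(25 - \frac{67}{53}\right)^{2} = \left(\frac{1258}{53}\right)^{2} = \frac{1582564}{2809}$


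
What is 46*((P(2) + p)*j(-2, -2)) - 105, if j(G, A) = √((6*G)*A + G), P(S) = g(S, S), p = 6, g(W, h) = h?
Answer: -105 + 368*√22 ≈ 1621.1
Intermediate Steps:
P(S) = S
j(G, A) = √(G + 6*A*G) (j(G, A) = √(6*A*G + G) = √(G + 6*A*G))
46*((P(2) + p)*j(-2, -2)) - 105 = 46*((2 + 6)*√(-2*(1 + 6*(-2)))) - 105 = 46*(8*√(-2*(1 - 12))) - 105 = 46*(8*√(-2*(-11))) - 105 = 46*(8*√22) - 105 = 368*√22 - 105 = -105 + 368*√22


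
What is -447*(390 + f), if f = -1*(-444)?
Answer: -372798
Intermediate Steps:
f = 444
-447*(390 + f) = -447*(390 + 444) = -447*834 = -372798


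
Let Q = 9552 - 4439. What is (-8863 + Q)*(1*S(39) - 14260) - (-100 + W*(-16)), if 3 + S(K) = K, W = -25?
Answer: 53339700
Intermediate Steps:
Q = 5113
S(K) = -3 + K
(-8863 + Q)*(1*S(39) - 14260) - (-100 + W*(-16)) = (-8863 + 5113)*(1*(-3 + 39) - 14260) - (-100 - 25*(-16)) = -3750*(1*36 - 14260) - (-100 + 400) = -3750*(36 - 14260) - 1*300 = -3750*(-14224) - 300 = 53340000 - 300 = 53339700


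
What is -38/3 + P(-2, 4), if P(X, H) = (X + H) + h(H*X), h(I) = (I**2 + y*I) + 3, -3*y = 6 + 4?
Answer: 83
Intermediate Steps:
y = -10/3 (y = -(6 + 4)/3 = -1/3*10 = -10/3 ≈ -3.3333)
h(I) = 3 + I**2 - 10*I/3 (h(I) = (I**2 - 10*I/3) + 3 = 3 + I**2 - 10*I/3)
P(X, H) = 3 + H + X + H**2*X**2 - 10*H*X/3 (P(X, H) = (X + H) + (3 + (H*X)**2 - 10*H*X/3) = (H + X) + (3 + H**2*X**2 - 10*H*X/3) = 3 + H + X + H**2*X**2 - 10*H*X/3)
-38/3 + P(-2, 4) = -38/3 + (3 + 4 - 2 + 4**2*(-2)**2 - 10/3*4*(-2)) = (1/3)*(-38) + (3 + 4 - 2 + 16*4 + 80/3) = -38/3 + (3 + 4 - 2 + 64 + 80/3) = -38/3 + 287/3 = 83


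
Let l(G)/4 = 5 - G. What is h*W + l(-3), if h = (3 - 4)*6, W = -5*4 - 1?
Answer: 158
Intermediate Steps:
l(G) = 20 - 4*G (l(G) = 4*(5 - G) = 20 - 4*G)
W = -21 (W = -20 - 1 = -21)
h = -6 (h = -1*6 = -6)
h*W + l(-3) = -6*(-21) + (20 - 4*(-3)) = 126 + (20 + 12) = 126 + 32 = 158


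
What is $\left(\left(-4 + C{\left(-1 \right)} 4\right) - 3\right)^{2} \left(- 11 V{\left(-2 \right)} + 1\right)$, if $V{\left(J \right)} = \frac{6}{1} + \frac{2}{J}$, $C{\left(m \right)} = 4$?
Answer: $-4374$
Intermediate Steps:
$V{\left(J \right)} = 6 + \frac{2}{J}$ ($V{\left(J \right)} = 6 \cdot 1 + \frac{2}{J} = 6 + \frac{2}{J}$)
$\left(\left(-4 + C{\left(-1 \right)} 4\right) - 3\right)^{2} \left(- 11 V{\left(-2 \right)} + 1\right) = \left(\left(-4 + 4 \cdot 4\right) - 3\right)^{2} \left(- 11 \left(6 + \frac{2}{-2}\right) + 1\right) = \left(\left(-4 + 16\right) - 3\right)^{2} \left(- 11 \left(6 + 2 \left(- \frac{1}{2}\right)\right) + 1\right) = \left(12 - 3\right)^{2} \left(- 11 \left(6 - 1\right) + 1\right) = 9^{2} \left(\left(-11\right) 5 + 1\right) = 81 \left(-55 + 1\right) = 81 \left(-54\right) = -4374$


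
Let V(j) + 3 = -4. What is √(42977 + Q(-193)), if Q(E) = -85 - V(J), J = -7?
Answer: √42899 ≈ 207.12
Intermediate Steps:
V(j) = -7 (V(j) = -3 - 4 = -7)
Q(E) = -78 (Q(E) = -85 - 1*(-7) = -85 + 7 = -78)
√(42977 + Q(-193)) = √(42977 - 78) = √42899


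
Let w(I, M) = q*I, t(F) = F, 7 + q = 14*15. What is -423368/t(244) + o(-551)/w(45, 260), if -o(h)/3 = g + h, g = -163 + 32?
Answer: -322247288/185745 ≈ -1734.9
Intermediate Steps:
g = -131
q = 203 (q = -7 + 14*15 = -7 + 210 = 203)
o(h) = 393 - 3*h (o(h) = -3*(-131 + h) = 393 - 3*h)
w(I, M) = 203*I
-423368/t(244) + o(-551)/w(45, 260) = -423368/244 + (393 - 3*(-551))/((203*45)) = -423368*1/244 + (393 + 1653)/9135 = -105842/61 + 2046*(1/9135) = -105842/61 + 682/3045 = -322247288/185745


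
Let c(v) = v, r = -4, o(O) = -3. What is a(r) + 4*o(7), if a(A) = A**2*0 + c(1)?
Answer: -11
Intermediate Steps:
a(A) = 1 (a(A) = A**2*0 + 1 = 0 + 1 = 1)
a(r) + 4*o(7) = 1 + 4*(-3) = 1 - 12 = -11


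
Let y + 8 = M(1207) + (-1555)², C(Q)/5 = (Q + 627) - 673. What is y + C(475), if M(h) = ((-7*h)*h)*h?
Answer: -12306497039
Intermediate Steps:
M(h) = -7*h³ (M(h) = (-7*h²)*h = -7*h³)
C(Q) = -230 + 5*Q (C(Q) = 5*((Q + 627) - 673) = 5*((627 + Q) - 673) = 5*(-46 + Q) = -230 + 5*Q)
y = -12306499184 (y = -8 + (-7*1207³ + (-1555)²) = -8 + (-7*1758416743 + 2418025) = -8 + (-12308917201 + 2418025) = -8 - 12306499176 = -12306499184)
y + C(475) = -12306499184 + (-230 + 5*475) = -12306499184 + (-230 + 2375) = -12306499184 + 2145 = -12306497039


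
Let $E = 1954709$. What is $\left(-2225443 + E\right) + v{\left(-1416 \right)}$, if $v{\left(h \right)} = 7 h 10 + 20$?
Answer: $-369834$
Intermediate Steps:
$v{\left(h \right)} = 20 + 70 h$ ($v{\left(h \right)} = 70 h + 20 = 20 + 70 h$)
$\left(-2225443 + E\right) + v{\left(-1416 \right)} = \left(-2225443 + 1954709\right) + \left(20 + 70 \left(-1416\right)\right) = -270734 + \left(20 - 99120\right) = -270734 - 99100 = -369834$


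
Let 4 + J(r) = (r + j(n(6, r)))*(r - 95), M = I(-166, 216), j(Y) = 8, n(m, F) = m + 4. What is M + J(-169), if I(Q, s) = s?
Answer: 42716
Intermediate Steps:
n(m, F) = 4 + m
M = 216
J(r) = -4 + (-95 + r)*(8 + r) (J(r) = -4 + (r + 8)*(r - 95) = -4 + (8 + r)*(-95 + r) = -4 + (-95 + r)*(8 + r))
M + J(-169) = 216 + (-764 + (-169)² - 87*(-169)) = 216 + (-764 + 28561 + 14703) = 216 + 42500 = 42716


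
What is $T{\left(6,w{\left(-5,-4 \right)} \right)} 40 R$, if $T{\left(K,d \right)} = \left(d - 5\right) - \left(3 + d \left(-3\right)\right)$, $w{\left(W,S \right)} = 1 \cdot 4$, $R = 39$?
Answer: $12480$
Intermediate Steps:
$w{\left(W,S \right)} = 4$
$T{\left(K,d \right)} = -8 + 4 d$ ($T{\left(K,d \right)} = \left(d - 5\right) - \left(3 - 3 d\right) = \left(-5 + d\right) + \left(-3 + 3 d\right) = -8 + 4 d$)
$T{\left(6,w{\left(-5,-4 \right)} \right)} 40 R = \left(-8 + 4 \cdot 4\right) 40 \cdot 39 = \left(-8 + 16\right) 40 \cdot 39 = 8 \cdot 40 \cdot 39 = 320 \cdot 39 = 12480$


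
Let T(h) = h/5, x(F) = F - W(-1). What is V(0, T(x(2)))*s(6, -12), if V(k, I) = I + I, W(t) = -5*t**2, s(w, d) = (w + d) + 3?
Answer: -42/5 ≈ -8.4000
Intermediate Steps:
s(w, d) = 3 + d + w (s(w, d) = (d + w) + 3 = 3 + d + w)
x(F) = 5 + F (x(F) = F - (-5)*(-1)**2 = F - (-5) = F - 1*(-5) = F + 5 = 5 + F)
T(h) = h/5 (T(h) = h*(1/5) = h/5)
V(k, I) = 2*I
V(0, T(x(2)))*s(6, -12) = (2*((5 + 2)/5))*(3 - 12 + 6) = (2*((1/5)*7))*(-3) = (2*(7/5))*(-3) = (14/5)*(-3) = -42/5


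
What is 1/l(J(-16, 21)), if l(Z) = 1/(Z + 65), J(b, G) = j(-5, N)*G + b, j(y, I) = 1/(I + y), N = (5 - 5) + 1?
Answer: 175/4 ≈ 43.750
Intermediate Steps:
N = 1 (N = 0 + 1 = 1)
J(b, G) = b - G/4 (J(b, G) = G/(1 - 5) + b = G/(-4) + b = -G/4 + b = b - G/4)
l(Z) = 1/(65 + Z)
1/l(J(-16, 21)) = 1/(1/(65 + (-16 - ¼*21))) = 1/(1/(65 + (-16 - 21/4))) = 1/(1/(65 - 85/4)) = 1/(1/(175/4)) = 1/(4/175) = 175/4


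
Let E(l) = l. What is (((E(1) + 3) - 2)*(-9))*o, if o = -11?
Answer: 198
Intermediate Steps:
(((E(1) + 3) - 2)*(-9))*o = (((1 + 3) - 2)*(-9))*(-11) = ((4 - 2)*(-9))*(-11) = (2*(-9))*(-11) = -18*(-11) = 198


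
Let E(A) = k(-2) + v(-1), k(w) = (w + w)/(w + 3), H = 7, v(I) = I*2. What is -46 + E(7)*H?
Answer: -88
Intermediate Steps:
v(I) = 2*I
k(w) = 2*w/(3 + w) (k(w) = (2*w)/(3 + w) = 2*w/(3 + w))
E(A) = -6 (E(A) = 2*(-2)/(3 - 2) + 2*(-1) = 2*(-2)/1 - 2 = 2*(-2)*1 - 2 = -4 - 2 = -6)
-46 + E(7)*H = -46 - 6*7 = -46 - 42 = -88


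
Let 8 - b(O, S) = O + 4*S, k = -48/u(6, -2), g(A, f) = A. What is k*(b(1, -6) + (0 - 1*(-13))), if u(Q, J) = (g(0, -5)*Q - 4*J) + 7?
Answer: -704/5 ≈ -140.80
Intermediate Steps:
u(Q, J) = 7 - 4*J (u(Q, J) = (0*Q - 4*J) + 7 = (0 - 4*J) + 7 = -4*J + 7 = 7 - 4*J)
k = -16/5 (k = -48/(7 - 4*(-2)) = -48/(7 + 8) = -48/15 = -48*1/15 = -16/5 ≈ -3.2000)
b(O, S) = 8 - O - 4*S (b(O, S) = 8 - (O + 4*S) = 8 + (-O - 4*S) = 8 - O - 4*S)
k*(b(1, -6) + (0 - 1*(-13))) = -16*((8 - 1*1 - 4*(-6)) + (0 - 1*(-13)))/5 = -16*((8 - 1 + 24) + (0 + 13))/5 = -16*(31 + 13)/5 = -16/5*44 = -704/5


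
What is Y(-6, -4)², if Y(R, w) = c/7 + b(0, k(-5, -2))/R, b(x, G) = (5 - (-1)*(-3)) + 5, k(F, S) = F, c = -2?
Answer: 3721/1764 ≈ 2.1094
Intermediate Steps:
b(x, G) = 7 (b(x, G) = (5 - 1*3) + 5 = (5 - 3) + 5 = 2 + 5 = 7)
Y(R, w) = -2/7 + 7/R
Y(-6, -4)² = (-2/7 + 7/(-6))² = (-2/7 + 7*(-⅙))² = (-2/7 - 7/6)² = (-61/42)² = 3721/1764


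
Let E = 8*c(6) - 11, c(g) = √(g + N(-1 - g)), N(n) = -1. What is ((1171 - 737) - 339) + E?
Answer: 84 + 8*√5 ≈ 101.89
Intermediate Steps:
c(g) = √(-1 + g) (c(g) = √(g - 1) = √(-1 + g))
E = -11 + 8*√5 (E = 8*√(-1 + 6) - 11 = 8*√5 - 11 = -11 + 8*√5 ≈ 6.8885)
((1171 - 737) - 339) + E = ((1171 - 737) - 339) + (-11 + 8*√5) = (434 - 339) + (-11 + 8*√5) = 95 + (-11 + 8*√5) = 84 + 8*√5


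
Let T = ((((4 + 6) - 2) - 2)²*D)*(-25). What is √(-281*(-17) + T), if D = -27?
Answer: √29077 ≈ 170.52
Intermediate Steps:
T = 24300 (T = ((((4 + 6) - 2) - 2)²*(-27))*(-25) = (((10 - 2) - 2)²*(-27))*(-25) = ((8 - 2)²*(-27))*(-25) = (6²*(-27))*(-25) = (36*(-27))*(-25) = -972*(-25) = 24300)
√(-281*(-17) + T) = √(-281*(-17) + 24300) = √(4777 + 24300) = √29077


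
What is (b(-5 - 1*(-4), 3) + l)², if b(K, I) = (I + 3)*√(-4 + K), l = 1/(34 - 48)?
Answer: (1 - 84*I*√5)²/196 ≈ -179.99 - 1.9166*I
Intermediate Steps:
l = -1/14 (l = 1/(-14) = -1/14 ≈ -0.071429)
b(K, I) = √(-4 + K)*(3 + I) (b(K, I) = (3 + I)*√(-4 + K) = √(-4 + K)*(3 + I))
(b(-5 - 1*(-4), 3) + l)² = (√(-4 + (-5 - 1*(-4)))*(3 + 3) - 1/14)² = (√(-4 + (-5 + 4))*6 - 1/14)² = (√(-4 - 1)*6 - 1/14)² = (√(-5)*6 - 1/14)² = ((I*√5)*6 - 1/14)² = (6*I*√5 - 1/14)² = (-1/14 + 6*I*√5)²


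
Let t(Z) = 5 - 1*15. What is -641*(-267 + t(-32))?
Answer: 177557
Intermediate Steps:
t(Z) = -10 (t(Z) = 5 - 15 = -10)
-641*(-267 + t(-32)) = -641*(-267 - 10) = -641*(-277) = 177557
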